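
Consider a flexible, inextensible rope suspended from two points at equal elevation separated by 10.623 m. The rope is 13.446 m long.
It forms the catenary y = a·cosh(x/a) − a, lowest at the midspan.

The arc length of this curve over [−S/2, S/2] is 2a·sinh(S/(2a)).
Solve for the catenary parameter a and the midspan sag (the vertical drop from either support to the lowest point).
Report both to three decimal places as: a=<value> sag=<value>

seed: a₀ = √(S³/(24(L−S))) = √(10.623³/(24·2.823)) = 4.206392
iter 1: u=1.262721  f(a)=+2.338e-01  f'(a)=-1.569e+00  a ← 4.206392 − (+2.338e-01/-1.569e+00) = 4.355418
iter 2: u=1.219515  f(a)=+1.300e-02  f'(a)=-1.399e+00  a ← 4.355418 − (+1.300e-02/-1.399e+00) = 4.364712
iter 3: u=1.216919  f(a)=+4.542e-05  f'(a)=-1.389e+00  a ← 4.364712 − (+4.542e-05/-1.389e+00) = 4.364744
iter 4: u=1.216910  f(a)=+5.588e-10  f'(a)=-1.389e+00  a ← 4.364744 − (+5.588e-10/-1.389e+00) = 4.364744
iter 5: u=1.216910  f(a)=+1.776e-15  f'(a)=-1.389e+00  a ← 4.364744 − (+1.776e-15/-1.389e+00) = 4.364744
converged: |Δa| < 1e-12 after 5 iterations
sag = a·(cosh(S/(2a)) − 1) = 4.364744·(cosh(1.216910) − 1) = 3.650848
T_max/T_min = cosh(S/(2a)) = 1.836440

a=4.365 sag=3.651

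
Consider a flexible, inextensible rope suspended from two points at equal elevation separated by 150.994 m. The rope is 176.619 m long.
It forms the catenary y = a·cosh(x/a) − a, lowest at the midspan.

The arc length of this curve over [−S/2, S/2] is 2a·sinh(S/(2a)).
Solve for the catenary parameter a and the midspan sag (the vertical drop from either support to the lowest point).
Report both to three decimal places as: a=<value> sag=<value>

seed: a₀ = √(S³/(24(L−S))) = √(150.994³/(24·25.625)) = 74.817291
iter 1: u=1.009085  f(a)=+1.337e+00  f'(a)=-7.573e-01  a ← 74.817291 − (+1.337e+00/-7.573e-01) = 76.582312
iter 2: u=0.985828  f(a)=+4.876e-02  f'(a)=-7.030e-01  a ← 76.582312 − (+4.876e-02/-7.030e-01) = 76.651680
iter 3: u=0.984936  f(a)=+7.034e-05  f'(a)=-7.010e-01  a ← 76.651680 − (+7.034e-05/-7.010e-01) = 76.651780
iter 4: u=0.984935  f(a)=+1.468e-10  f'(a)=-7.010e-01  a ← 76.651780 − (+1.468e-10/-7.010e-01) = 76.651780
iter 5: u=0.984935  f(a)=-2.842e-14  f'(a)=-7.010e-01  a ← 76.651780 − (-2.842e-14/-7.010e-01) = 76.651780
converged: |Δa| < 1e-12 after 5 iterations
sag = a·(cosh(S/(2a)) − 1) = 76.651780·(cosh(0.984935) − 1) = 40.284370
T_max/T_min = cosh(S/(2a)) = 1.525550

a=76.652 sag=40.284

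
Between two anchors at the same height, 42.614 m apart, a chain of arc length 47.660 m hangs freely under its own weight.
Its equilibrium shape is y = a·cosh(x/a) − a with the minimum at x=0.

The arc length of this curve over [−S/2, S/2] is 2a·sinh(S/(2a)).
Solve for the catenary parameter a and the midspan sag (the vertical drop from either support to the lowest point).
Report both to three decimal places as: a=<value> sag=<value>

a=25.716 sag=9.344

seed: a₀ = √(S³/(24(L−S))) = √(42.614³/(24·5.046)) = 25.278378
iter 1: u=0.842894  f(a)=+1.823e-01  f'(a)=-4.283e-01  a ← 25.278378 − (+1.823e-01/-4.283e-01) = 25.704019
iter 2: u=0.828937  f(a)=+4.707e-03  f'(a)=-4.065e-01  a ← 25.704019 − (+4.707e-03/-4.065e-01) = 25.715599
iter 3: u=0.828563  f(a)=+3.321e-06  f'(a)=-4.059e-01  a ← 25.715599 − (+3.321e-06/-4.059e-01) = 25.715607
iter 4: u=0.828563  f(a)=+1.663e-12  f'(a)=-4.059e-01  a ← 25.715607 − (+1.663e-12/-4.059e-01) = 25.715607
converged: |Δa| < 1e-12 after 4 iterations
sag = a·(cosh(S/(2a)) − 1) = 25.715607·(cosh(0.828563) − 1) = 9.343790
T_max/T_min = cosh(S/(2a)) = 1.363351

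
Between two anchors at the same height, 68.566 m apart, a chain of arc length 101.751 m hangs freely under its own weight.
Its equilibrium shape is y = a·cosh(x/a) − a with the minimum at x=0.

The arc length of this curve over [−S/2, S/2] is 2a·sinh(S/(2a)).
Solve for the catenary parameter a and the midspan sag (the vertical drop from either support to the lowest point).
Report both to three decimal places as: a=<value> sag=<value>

a=21.441 sag=33.768

seed: a₀ = √(S³/(24(L−S))) = √(68.566³/(24·33.185)) = 20.118087
iter 1: u=1.704088  f(a)=+5.165e+00  f'(a)=-4.362e+00  a ← 20.118087 − (+5.165e+00/-4.362e+00) = 21.302263
iter 2: u=1.609360  f(a)=+4.912e-01  f'(a)=-3.568e+00  a ← 21.302263 − (+4.912e-01/-3.568e+00) = 21.439907
iter 3: u=1.599027  f(a)=+5.472e-03  f'(a)=-3.489e+00  a ← 21.439907 − (+5.472e-03/-3.489e+00) = 21.441476
iter 4: u=1.598910  f(a)=+6.959e-07  f'(a)=-3.488e+00  a ← 21.441476 − (+6.959e-07/-3.488e+00) = 21.441476
iter 5: u=1.598910  f(a)=+1.421e-14  f'(a)=-3.488e+00  a ← 21.441476 − (+1.421e-14/-3.488e+00) = 21.441476
converged: |Δa| < 1e-12 after 5 iterations
sag = a·(cosh(S/(2a)) − 1) = 21.441476·(cosh(1.598910) − 1) = 33.767703
T_max/T_min = cosh(S/(2a)) = 2.574878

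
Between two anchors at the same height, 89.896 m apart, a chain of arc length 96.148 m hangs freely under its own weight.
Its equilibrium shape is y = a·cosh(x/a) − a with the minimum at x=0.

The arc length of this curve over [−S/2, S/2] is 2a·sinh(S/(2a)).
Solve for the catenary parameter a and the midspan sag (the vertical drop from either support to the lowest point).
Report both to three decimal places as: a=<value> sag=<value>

a=70.296 sag=14.866

seed: a₀ = √(S³/(24(L−S))) = √(89.896³/(24·6.252)) = 69.581766
iter 1: u=0.645974  f(a)=+1.317e-01  f'(a)=-1.873e-01  a ← 69.581766 − (+1.317e-01/-1.873e-01) = 70.285110
iter 2: u=0.639510  f(a)=+2.024e-03  f'(a)=-1.816e-01  a ← 70.285110 − (+2.024e-03/-1.816e-01) = 70.296257
iter 3: u=0.639408  f(a)=+4.944e-07  f'(a)=-1.815e-01  a ← 70.296257 − (+4.944e-07/-1.815e-01) = 70.296260
iter 4: u=0.639408  f(a)=+1.421e-14  f'(a)=-1.815e-01  a ← 70.296260 − (+1.421e-14/-1.815e-01) = 70.296260
converged: |Δa| < 1e-12 after 4 iterations
sag = a·(cosh(S/(2a)) − 1) = 70.296260·(cosh(0.639408) − 1) = 14.866371
T_max/T_min = cosh(S/(2a)) = 1.211482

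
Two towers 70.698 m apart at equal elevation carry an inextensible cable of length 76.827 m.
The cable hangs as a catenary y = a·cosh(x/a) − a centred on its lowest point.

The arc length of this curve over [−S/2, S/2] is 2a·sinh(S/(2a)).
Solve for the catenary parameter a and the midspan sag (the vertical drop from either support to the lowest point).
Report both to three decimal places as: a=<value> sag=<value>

seed: a₀ = √(S³/(24(L−S))) = √(70.698³/(24·6.129)) = 49.012884
iter 1: u=0.721219  f(a)=+1.614e-01  f'(a)=-2.634e-01  a ← 49.012884 − (+1.614e-01/-2.634e-01) = 49.625719
iter 2: u=0.712312  f(a)=+3.077e-03  f'(a)=-2.534e-01  a ← 49.625719 − (+3.077e-03/-2.534e-01) = 49.637862
iter 3: u=0.712138  f(a)=+1.167e-06  f'(a)=-2.532e-01  a ← 49.637862 − (+1.167e-06/-2.532e-01) = 49.637866
iter 4: u=0.712138  f(a)=+1.563e-13  f'(a)=-2.532e-01  a ← 49.637866 − (+1.563e-13/-2.532e-01) = 49.637866
converged: |Δa| < 1e-12 after 4 iterations
sag = a·(cosh(S/(2a)) − 1) = 49.637866·(cosh(0.712138) − 1) = 13.127688
T_max/T_min = cosh(S/(2a)) = 1.264469

a=49.638 sag=13.128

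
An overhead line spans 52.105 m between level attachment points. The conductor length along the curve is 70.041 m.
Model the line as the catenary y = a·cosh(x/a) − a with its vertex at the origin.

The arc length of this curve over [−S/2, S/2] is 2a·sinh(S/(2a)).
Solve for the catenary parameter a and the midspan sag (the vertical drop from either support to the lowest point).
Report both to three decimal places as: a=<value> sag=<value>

a=18.999 sag=20.843

seed: a₀ = √(S³/(24(L−S))) = √(52.105³/(24·17.936)) = 18.128033
iter 1: u=1.437139  f(a)=+1.946e+00  f'(a)=-2.419e+00  a ← 18.128033 − (+1.946e+00/-2.419e+00) = 18.932538
iter 2: u=1.376070  f(a)=+1.370e-01  f'(a)=-2.089e+00  a ← 18.932538 − (+1.370e-01/-2.089e+00) = 18.998135
iter 3: u=1.371319  f(a)=+7.934e-04  f'(a)=-2.065e+00  a ← 18.998135 − (+7.934e-04/-2.065e+00) = 18.998519
iter 4: u=1.371291  f(a)=+2.694e-08  f'(a)=-2.065e+00  a ← 18.998519 − (+2.694e-08/-2.065e+00) = 18.998519
iter 5: u=1.371291  f(a)=+0.000e+00  f'(a)=-2.065e+00  a ← 18.998519 − (+0.000e+00/-2.065e+00) = 18.998519
converged: |Δa| < 1e-12 after 5 iterations
sag = a·(cosh(S/(2a)) − 1) = 18.998519·(cosh(1.371291) − 1) = 20.843408
T_max/T_min = cosh(S/(2a)) = 2.097107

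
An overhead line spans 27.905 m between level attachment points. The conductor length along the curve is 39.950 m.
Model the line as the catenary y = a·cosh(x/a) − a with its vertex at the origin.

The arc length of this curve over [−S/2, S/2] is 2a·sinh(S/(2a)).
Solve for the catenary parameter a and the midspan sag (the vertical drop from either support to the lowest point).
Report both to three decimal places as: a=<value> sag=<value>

seed: a₀ = √(S³/(24(L−S))) = √(27.905³/(24·12.045)) = 8.669899
iter 1: u=1.609304  f(a)=+1.659e+00  f'(a)=-3.568e+00  a ← 8.669899 − (+1.659e+00/-3.568e+00) = 9.134990
iter 2: u=1.527369  f(a)=+1.429e-01  f'(a)=-2.978e+00  a ← 9.134990 − (+1.429e-01/-2.978e+00) = 9.182974
iter 3: u=1.519388  f(a)=+1.280e-03  f'(a)=-2.925e+00  a ← 9.182974 − (+1.280e-03/-2.925e+00) = 9.183412
iter 4: u=1.519316  f(a)=+1.047e-07  f'(a)=-2.924e+00  a ← 9.183412 − (+1.047e-07/-2.924e+00) = 9.183412
iter 5: u=1.519316  f(a)=+0.000e+00  f'(a)=-2.924e+00  a ← 9.183412 − (+0.000e+00/-2.924e+00) = 9.183412
converged: |Δa| < 1e-12 after 5 iterations
sag = a·(cosh(S/(2a)) − 1) = 9.183412·(cosh(1.519316) − 1) = 12.801485
T_max/T_min = cosh(S/(2a)) = 2.393979

a=9.183 sag=12.801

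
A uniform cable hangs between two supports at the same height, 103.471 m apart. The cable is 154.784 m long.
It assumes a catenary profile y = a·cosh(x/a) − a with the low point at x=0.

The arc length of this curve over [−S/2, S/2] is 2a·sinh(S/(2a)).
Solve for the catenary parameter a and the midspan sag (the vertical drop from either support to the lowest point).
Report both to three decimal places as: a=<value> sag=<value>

seed: a₀ = √(S³/(24(L−S))) = √(103.471³/(24·51.313)) = 29.992222
iter 1: u=1.724964  f(a)=+8.198e+00  f'(a)=-4.554e+00  a ← 29.992222 − (+8.198e+00/-4.554e+00) = 31.792273
iter 2: u=1.627298  f(a)=+7.960e-01  f'(a)=-3.709e+00  a ← 31.792273 − (+7.960e-01/-3.709e+00) = 32.006882
iter 3: u=1.616387  f(a)=+9.287e-03  f'(a)=-3.623e+00  a ← 32.006882 − (+9.287e-03/-3.623e+00) = 32.009445
iter 4: u=1.616257  f(a)=+1.297e-06  f'(a)=-3.622e+00  a ← 32.009445 − (+1.297e-06/-3.622e+00) = 32.009446
iter 5: u=1.616257  f(a)=+2.842e-14  f'(a)=-3.622e+00  a ← 32.009446 − (+2.842e-14/-3.622e+00) = 32.009446
converged: |Δa| < 1e-12 after 5 iterations
sag = a·(cosh(S/(2a)) − 1) = 32.009446·(cosh(1.616257) − 1) = 51.740935
T_max/T_min = cosh(S/(2a)) = 2.616427

a=32.009 sag=51.741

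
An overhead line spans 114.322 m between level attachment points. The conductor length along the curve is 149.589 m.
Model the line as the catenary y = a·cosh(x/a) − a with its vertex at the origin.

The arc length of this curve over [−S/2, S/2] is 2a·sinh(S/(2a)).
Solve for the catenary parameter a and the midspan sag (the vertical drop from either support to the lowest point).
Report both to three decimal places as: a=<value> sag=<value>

seed: a₀ = √(S³/(24(L−S))) = √(114.322³/(24·35.267)) = 42.015046
iter 1: u=1.360489  f(a)=+3.411e+00  f'(a)=-2.011e+00  a ← 42.015046 − (+3.411e+00/-2.011e+00) = 43.711627
iter 2: u=1.307684  f(a)=+2.175e-01  f'(a)=-1.762e+00  a ← 43.711627 − (+2.175e-01/-1.762e+00) = 43.835090
iter 3: u=1.304001  f(a)=+1.018e-03  f'(a)=-1.745e+00  a ← 43.835090 − (+1.018e-03/-1.745e+00) = 43.835673
iter 4: u=1.303984  f(a)=+2.250e-08  f'(a)=-1.745e+00  a ← 43.835673 − (+2.250e-08/-1.745e+00) = 43.835673
iter 5: u=1.303984  f(a)=+5.684e-14  f'(a)=-1.745e+00  a ← 43.835673 − (+5.684e-14/-1.745e+00) = 43.835673
converged: |Δa| < 1e-12 after 5 iterations
sag = a·(cosh(S/(2a)) − 1) = 43.835673·(cosh(1.303984) − 1) = 42.857945
T_max/T_min = cosh(S/(2a)) = 1.977696

a=43.836 sag=42.858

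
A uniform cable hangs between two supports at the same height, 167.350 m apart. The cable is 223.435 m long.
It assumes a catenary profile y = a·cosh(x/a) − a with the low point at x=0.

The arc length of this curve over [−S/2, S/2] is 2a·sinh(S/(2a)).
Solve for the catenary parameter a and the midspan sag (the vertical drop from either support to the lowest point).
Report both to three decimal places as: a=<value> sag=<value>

a=61.771 sag=65.886

seed: a₀ = √(S³/(24(L−S))) = √(167.350³/(24·56.085)) = 59.007823
iter 1: u=1.418032  f(a)=+5.916e+00  f'(a)=-2.312e+00  a ← 59.007823 − (+5.916e+00/-2.312e+00) = 61.567214
iter 2: u=1.359084  f(a)=+4.067e-01  f'(a)=-2.004e+00  a ← 61.567214 − (+4.067e-01/-2.004e+00) = 61.770179
iter 3: u=1.354618  f(a)=+2.236e-03  f'(a)=-1.982e+00  a ← 61.770179 − (+2.236e-03/-1.982e+00) = 61.771307
iter 4: u=1.354593  f(a)=+6.836e-08  f'(a)=-1.982e+00  a ← 61.771307 − (+6.836e-08/-1.982e+00) = 61.771307
iter 5: u=1.354593  f(a)=+0.000e+00  f'(a)=-1.982e+00  a ← 61.771307 − (+0.000e+00/-1.982e+00) = 61.771307
converged: |Δa| < 1e-12 after 5 iterations
sag = a·(cosh(S/(2a)) − 1) = 61.771307·(cosh(1.354593) − 1) = 65.886416
T_max/T_min = cosh(S/(2a)) = 2.066618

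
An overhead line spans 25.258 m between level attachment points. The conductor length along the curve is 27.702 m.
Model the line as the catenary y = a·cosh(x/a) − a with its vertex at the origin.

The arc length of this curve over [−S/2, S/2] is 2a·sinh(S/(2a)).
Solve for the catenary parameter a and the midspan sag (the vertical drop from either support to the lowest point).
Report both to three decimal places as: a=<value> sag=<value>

seed: a₀ = √(S³/(24(L−S))) = √(25.258³/(24·2.444)) = 16.574568
iter 1: u=0.761950  f(a)=+7.193e-02  f'(a)=-3.124e-01  a ← 16.574568 − (+7.193e-02/-3.124e-01) = 16.804838
iter 2: u=0.751510  f(a)=+1.527e-03  f'(a)=-2.993e-01  a ← 16.804838 − (+1.527e-03/-2.993e-01) = 16.809939
iter 3: u=0.751282  f(a)=+7.205e-07  f'(a)=-2.990e-01  a ← 16.809939 − (+7.205e-07/-2.990e-01) = 16.809942
iter 4: u=0.751282  f(a)=+1.599e-13  f'(a)=-2.990e-01  a ← 16.809942 − (+1.599e-13/-2.990e-01) = 16.809942
converged: |Δa| < 1e-12 after 4 iterations
sag = a·(cosh(S/(2a)) − 1) = 16.809942·(cosh(0.751282) − 1) = 4.971343
T_max/T_min = cosh(S/(2a)) = 1.295738

a=16.810 sag=4.971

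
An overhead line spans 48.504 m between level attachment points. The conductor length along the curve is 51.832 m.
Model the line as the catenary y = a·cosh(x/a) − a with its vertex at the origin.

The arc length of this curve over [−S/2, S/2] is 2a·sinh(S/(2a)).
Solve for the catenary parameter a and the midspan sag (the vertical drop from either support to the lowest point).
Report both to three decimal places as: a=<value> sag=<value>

seed: a₀ = √(S³/(24(L−S))) = √(48.504³/(24·3.328)) = 37.798020
iter 1: u=0.641621  f(a)=+6.918e-02  f'(a)=-1.835e-01  a ← 37.798020 − (+6.918e-02/-1.835e-01) = 38.175116
iter 2: u=0.635283  f(a)=+1.049e-03  f'(a)=-1.779e-01  a ← 38.175116 − (+1.049e-03/-1.779e-01) = 38.181011
iter 3: u=0.635185  f(a)=+2.494e-07  f'(a)=-1.778e-01  a ← 38.181011 − (+2.494e-07/-1.778e-01) = 38.181012
iter 4: u=0.635185  f(a)=+1.421e-14  f'(a)=-1.778e-01  a ← 38.181012 − (+1.421e-14/-1.778e-01) = 38.181012
converged: |Δa| < 1e-12 after 4 iterations
sag = a·(cosh(S/(2a)) − 1) = 38.181012·(cosh(0.635185) − 1) = 7.964722
T_max/T_min = cosh(S/(2a)) = 1.208604

a=38.181 sag=7.965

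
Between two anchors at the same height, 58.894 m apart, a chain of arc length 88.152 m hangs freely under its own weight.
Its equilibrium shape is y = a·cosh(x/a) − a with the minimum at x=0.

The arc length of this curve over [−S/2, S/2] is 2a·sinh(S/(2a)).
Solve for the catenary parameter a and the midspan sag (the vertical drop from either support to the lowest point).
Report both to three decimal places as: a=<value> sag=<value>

seed: a₀ = √(S³/(24(L−S))) = √(58.894³/(24·29.258)) = 17.056057
iter 1: u=1.726483  f(a)=+4.683e+00  f'(a)=-4.569e+00  a ← 17.056057 − (+4.683e+00/-4.569e+00) = 18.081151
iter 2: u=1.628602  f(a)=+4.554e-01  f'(a)=-3.720e+00  a ← 18.081151 − (+4.554e-01/-3.720e+00) = 18.203591
iter 3: u=1.617648  f(a)=+5.331e-03  f'(a)=-3.633e+00  a ← 18.203591 − (+5.331e-03/-3.633e+00) = 18.205059
iter 4: u=1.617517  f(a)=+7.495e-07  f'(a)=-3.632e+00  a ← 18.205059 − (+7.495e-07/-3.632e+00) = 18.205059
iter 5: u=1.617517  f(a)=+2.842e-14  f'(a)=-3.632e+00  a ← 18.205059 − (+2.842e-14/-3.632e+00) = 18.205059
converged: |Δa| < 1e-12 after 5 iterations
sag = a·(cosh(S/(2a)) − 1) = 18.205059·(cosh(1.617517) − 1) = 29.482654
T_max/T_min = cosh(S/(2a)) = 2.619476

a=18.205 sag=29.483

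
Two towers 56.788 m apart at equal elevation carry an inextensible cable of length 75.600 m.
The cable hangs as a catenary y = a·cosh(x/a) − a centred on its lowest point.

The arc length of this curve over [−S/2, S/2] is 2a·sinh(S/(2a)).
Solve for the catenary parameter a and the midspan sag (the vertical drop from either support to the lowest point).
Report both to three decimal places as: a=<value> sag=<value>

a=21.073 sag=22.204

seed: a₀ = √(S³/(24(L−S))) = √(56.788³/(24·18.812)) = 20.140106
iter 1: u=1.409824  f(a)=+1.961e+00  f'(a)=-2.267e+00  a ← 20.140106 − (+1.961e+00/-2.267e+00) = 21.004993
iter 2: u=1.351774  f(a)=+1.334e-01  f'(a)=-1.968e+00  a ← 21.004993 − (+1.334e-01/-1.968e+00) = 21.072759
iter 3: u=1.347427  f(a)=+7.167e-04  f'(a)=-1.947e+00  a ← 21.072759 − (+7.167e-04/-1.947e+00) = 21.073127
iter 4: u=1.347403  f(a)=+2.094e-08  f'(a)=-1.947e+00  a ← 21.073127 − (+2.094e-08/-1.947e+00) = 21.073127
iter 5: u=1.347403  f(a)=-1.421e-14  f'(a)=-1.947e+00  a ← 21.073127 − (-1.421e-14/-1.947e+00) = 21.073127
converged: |Δa| < 1e-12 after 5 iterations
sag = a·(cosh(S/(2a)) − 1) = 21.073127·(cosh(1.347403) − 1) = 22.204080
T_max/T_min = cosh(S/(2a)) = 2.053668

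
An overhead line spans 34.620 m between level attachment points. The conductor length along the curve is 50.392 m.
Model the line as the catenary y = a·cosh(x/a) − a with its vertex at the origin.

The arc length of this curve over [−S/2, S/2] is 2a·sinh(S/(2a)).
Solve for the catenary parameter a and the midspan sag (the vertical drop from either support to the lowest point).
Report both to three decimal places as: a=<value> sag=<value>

a=11.122 sag=16.420

seed: a₀ = √(S³/(24(L−S))) = √(34.620³/(24·15.772)) = 10.469877
iter 1: u=1.653315  f(a)=+2.301e+00  f'(a)=-3.921e+00  a ← 10.469877 − (+2.301e+00/-3.921e+00) = 11.056811
iter 2: u=1.565551  f(a)=+2.077e-01  f'(a)=-3.242e+00  a ← 11.056811 − (+2.077e-01/-3.242e+00) = 11.120866
iter 3: u=1.556533  f(a)=+2.062e-03  f'(a)=-3.178e+00  a ← 11.120866 − (+2.062e-03/-3.178e+00) = 11.121515
iter 4: u=1.556443  f(a)=+2.078e-07  f'(a)=-3.178e+00  a ← 11.121515 − (+2.078e-07/-3.178e+00) = 11.121515
iter 5: u=1.556443  f(a)=+7.105e-15  f'(a)=-3.178e+00  a ← 11.121515 − (+7.105e-15/-3.178e+00) = 11.121515
converged: |Δa| < 1e-12 after 5 iterations
sag = a·(cosh(S/(2a)) − 1) = 11.121515·(cosh(1.556443) − 1) = 16.419845
T_max/T_min = cosh(S/(2a)) = 2.476404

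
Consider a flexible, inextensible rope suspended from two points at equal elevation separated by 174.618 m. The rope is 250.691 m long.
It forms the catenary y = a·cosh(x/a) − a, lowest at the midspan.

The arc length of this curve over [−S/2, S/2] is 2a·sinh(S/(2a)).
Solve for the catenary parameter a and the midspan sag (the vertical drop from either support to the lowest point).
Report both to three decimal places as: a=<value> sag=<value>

seed: a₀ = √(S³/(24(L−S))) = √(174.618³/(24·76.073)) = 54.002345
iter 1: u=1.616763  f(a)=+1.058e+01  f'(a)=-3.626e+00  a ← 54.002345 − (+1.058e+01/-3.626e+00) = 56.921313
iter 2: u=1.533854  f(a)=+9.188e-01  f'(a)=-3.022e+00  a ← 56.921313 − (+9.188e-01/-3.022e+00) = 57.225383
iter 3: u=1.525704  f(a)=+8.376e-03  f'(a)=-2.967e+00  a ← 57.225383 − (+8.376e-03/-2.967e+00) = 57.228206
iter 4: u=1.525629  f(a)=+7.103e-07  f'(a)=-2.966e+00  a ← 57.228206 − (+7.103e-07/-2.966e+00) = 57.228206
iter 5: u=1.525629  f(a)=+0.000e+00  f'(a)=-2.966e+00  a ← 57.228206 − (+0.000e+00/-2.966e+00) = 57.228206
converged: |Δa| < 1e-12 after 5 iterations
sag = a·(cosh(S/(2a)) − 1) = 57.228206·(cosh(1.525629) − 1) = 80.563528
T_max/T_min = cosh(S/(2a)) = 2.407759

a=57.228 sag=80.564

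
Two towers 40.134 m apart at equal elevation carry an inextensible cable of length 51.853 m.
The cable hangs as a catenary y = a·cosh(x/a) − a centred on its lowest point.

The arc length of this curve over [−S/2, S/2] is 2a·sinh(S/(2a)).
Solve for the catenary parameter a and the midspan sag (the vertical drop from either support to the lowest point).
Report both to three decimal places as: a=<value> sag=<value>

seed: a₀ = √(S³/(24(L−S))) = √(40.134³/(24·11.719)) = 15.160648
iter 1: u=1.323624  f(a)=+1.070e+00  f'(a)=-1.834e+00  a ← 15.160648 − (+1.070e+00/-1.834e+00) = 15.744213
iter 2: u=1.274564  f(a)=+6.491e-02  f'(a)=-1.618e+00  a ← 15.744213 − (+6.491e-02/-1.618e+00) = 15.784330
iter 3: u=1.271324  f(a)=+2.728e-04  f'(a)=-1.604e+00  a ← 15.784330 − (+2.728e-04/-1.604e+00) = 15.784500
iter 4: u=1.271310  f(a)=+4.861e-09  f'(a)=-1.604e+00  a ← 15.784500 − (+4.861e-09/-1.604e+00) = 15.784500
iter 5: u=1.271310  f(a)=+7.105e-15  f'(a)=-1.604e+00  a ← 15.784500 − (+7.105e-15/-1.604e+00) = 15.784500
converged: |Δa| < 1e-12 after 5 iterations
sag = a·(cosh(S/(2a)) − 1) = 15.784500·(cosh(1.271310) − 1) = 14.568981
T_max/T_min = cosh(S/(2a)) = 1.922993

a=15.785 sag=14.569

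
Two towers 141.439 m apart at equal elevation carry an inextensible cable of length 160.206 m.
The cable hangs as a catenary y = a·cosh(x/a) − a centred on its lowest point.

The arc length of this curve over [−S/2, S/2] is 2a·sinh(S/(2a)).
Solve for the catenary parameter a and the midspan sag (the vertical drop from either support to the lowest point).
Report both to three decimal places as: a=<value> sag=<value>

seed: a₀ = √(S³/(24(L−S))) = √(141.439³/(24·18.767)) = 79.259389
iter 1: u=0.892254  f(a)=+7.614e-01  f'(a)=-5.123e-01  a ← 79.259389 − (+7.614e-01/-5.123e-01) = 80.745399
iter 2: u=0.875833  f(a)=+2.194e-02  f'(a)=-4.832e-01  a ← 80.745399 − (+2.194e-02/-4.832e-01) = 80.790803
iter 3: u=0.875341  f(a)=+1.942e-05  f'(a)=-4.823e-01  a ← 80.790803 − (+1.942e-05/-4.823e-01) = 80.790843
iter 4: u=0.875341  f(a)=+1.523e-11  f'(a)=-4.823e-01  a ← 80.790843 − (+1.523e-11/-4.823e-01) = 80.790843
converged: |Δa| < 1e-12 after 4 iterations
sag = a·(cosh(S/(2a)) − 1) = 80.790843·(cosh(0.875341) − 1) = 32.979324
T_max/T_min = cosh(S/(2a)) = 1.408206

a=80.791 sag=32.979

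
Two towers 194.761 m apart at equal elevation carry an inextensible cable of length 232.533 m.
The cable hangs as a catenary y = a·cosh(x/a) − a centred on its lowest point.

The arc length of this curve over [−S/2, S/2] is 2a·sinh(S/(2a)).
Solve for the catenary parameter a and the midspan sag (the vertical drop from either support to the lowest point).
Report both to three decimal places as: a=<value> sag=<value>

seed: a₀ = √(S³/(24(L−S))) = √(194.761³/(24·37.772)) = 90.273937
iter 1: u=1.078722  f(a)=+2.260e+00  f'(a)=-9.383e-01  a ← 90.273937 − (+2.260e+00/-9.383e-01) = 92.681943
iter 2: u=1.050695  f(a)=+9.356e-02  f'(a)=-8.621e-01  a ← 92.681943 − (+9.356e-02/-8.621e-01) = 92.790475
iter 3: u=1.049467  f(a)=+1.758e-04  f'(a)=-8.589e-01  a ← 92.790475 − (+1.758e-04/-8.589e-01) = 92.790680
iter 4: u=1.049464  f(a)=+6.230e-10  f'(a)=-8.588e-01  a ← 92.790680 − (+6.230e-10/-8.588e-01) = 92.790680
iter 5: u=1.049464  f(a)=+2.842e-14  f'(a)=-8.588e-01  a ← 92.790680 − (+2.842e-14/-8.588e-01) = 92.790680
converged: |Δa| < 1e-12 after 5 iterations
sag = a·(cosh(S/(2a)) − 1) = 92.790680·(cosh(1.049464) − 1) = 55.964183
T_max/T_min = cosh(S/(2a)) = 1.603123

a=92.791 sag=55.964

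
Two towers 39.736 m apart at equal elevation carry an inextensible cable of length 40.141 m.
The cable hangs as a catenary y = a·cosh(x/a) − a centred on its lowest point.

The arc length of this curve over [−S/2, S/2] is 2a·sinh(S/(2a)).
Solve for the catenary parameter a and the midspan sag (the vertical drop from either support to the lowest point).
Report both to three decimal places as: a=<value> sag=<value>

a=80.465 sag=2.465

seed: a₀ = √(S³/(24(L−S))) = √(39.736³/(24·0.405)) = 80.342083
iter 1: u=0.247293  f(a)=+1.240e-03  f'(a)=-1.014e-02  a ← 80.342083 − (+1.240e-03/-1.014e-02) = 80.464343
iter 2: u=0.246917  f(a)=+2.837e-06  f'(a)=-1.010e-02  a ← 80.464343 − (+2.837e-06/-1.010e-02) = 80.464624
iter 3: u=0.246916  f(a)=+1.491e-11  f'(a)=-1.010e-02  a ← 80.464624 − (+1.491e-11/-1.010e-02) = 80.464624
iter 4: u=0.246916  f(a)=+7.105e-15  f'(a)=-1.010e-02  a ← 80.464624 − (+7.105e-15/-1.010e-02) = 80.464624
converged: |Δa| < 1e-12 after 4 iterations
sag = a·(cosh(S/(2a)) − 1) = 80.464624·(cosh(0.246916) − 1) = 2.465351
T_max/T_min = cosh(S/(2a)) = 1.030639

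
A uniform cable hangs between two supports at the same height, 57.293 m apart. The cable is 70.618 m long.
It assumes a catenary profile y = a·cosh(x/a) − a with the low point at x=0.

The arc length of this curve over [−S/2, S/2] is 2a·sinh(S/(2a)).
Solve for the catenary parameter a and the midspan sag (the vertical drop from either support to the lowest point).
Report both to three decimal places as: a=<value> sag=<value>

seed: a₀ = √(S³/(24(L−S))) = √(57.293³/(24·13.325)) = 24.250077
iter 1: u=1.181295  f(a)=+9.612e-01  f'(a)=-1.260e+00  a ← 24.250077 − (+9.612e-01/-1.260e+00) = 25.012850
iter 2: u=1.145271  f(a)=+4.722e-02  f'(a)=-1.139e+00  a ← 25.012850 − (+4.722e-02/-1.139e+00) = 25.054300
iter 3: u=1.143377  f(a)=+1.270e-04  f'(a)=-1.133e+00  a ← 25.054300 − (+1.270e-04/-1.133e+00) = 25.054412
iter 4: u=1.143371  f(a)=+9.233e-10  f'(a)=-1.133e+00  a ← 25.054412 − (+9.233e-10/-1.133e+00) = 25.054412
iter 5: u=1.143371  f(a)=+1.421e-14  f'(a)=-1.133e+00  a ← 25.054412 − (+1.421e-14/-1.133e+00) = 25.054412
converged: |Δa| < 1e-12 after 5 iterations
sag = a·(cosh(S/(2a)) − 1) = 25.054412·(cosh(1.143371) − 1) = 18.240496
T_max/T_min = cosh(S/(2a)) = 1.728035

a=25.054 sag=18.240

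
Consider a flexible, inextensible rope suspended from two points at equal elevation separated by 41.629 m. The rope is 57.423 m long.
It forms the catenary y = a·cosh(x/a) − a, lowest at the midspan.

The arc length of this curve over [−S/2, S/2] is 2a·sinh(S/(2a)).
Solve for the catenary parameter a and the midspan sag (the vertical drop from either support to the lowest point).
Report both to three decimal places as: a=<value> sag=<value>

a=14.521 sag=17.654

seed: a₀ = √(S³/(24(L−S))) = √(41.629³/(24·15.794)) = 13.795654
iter 1: u=1.508772  f(a)=+1.898e+00  f'(a)=-2.855e+00  a ← 13.795654 − (+1.898e+00/-2.855e+00) = 14.460505
iter 2: u=1.439403  f(a)=+1.459e-01  f'(a)=-2.432e+00  a ← 14.460505 − (+1.459e-01/-2.432e+00) = 14.520482
iter 3: u=1.433458  f(a)=+1.019e-03  f'(a)=-2.398e+00  a ← 14.520482 − (+1.019e-03/-2.398e+00) = 14.520907
iter 4: u=1.433416  f(a)=+5.057e-08  f'(a)=-2.398e+00  a ← 14.520907 − (+5.057e-08/-2.398e+00) = 14.520907
iter 5: u=1.433416  f(a)=+0.000e+00  f'(a)=-2.398e+00  a ← 14.520907 − (+0.000e+00/-2.398e+00) = 14.520907
converged: |Δa| < 1e-12 after 5 iterations
sag = a·(cosh(S/(2a)) − 1) = 14.520907·(cosh(1.433416) − 1) = 17.653725
T_max/T_min = cosh(S/(2a)) = 2.215745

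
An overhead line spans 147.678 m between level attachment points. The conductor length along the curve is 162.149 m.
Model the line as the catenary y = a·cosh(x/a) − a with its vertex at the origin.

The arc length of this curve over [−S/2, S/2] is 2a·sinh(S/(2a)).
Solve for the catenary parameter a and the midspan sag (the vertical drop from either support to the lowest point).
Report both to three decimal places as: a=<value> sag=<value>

seed: a₀ = √(S³/(24(L−S))) = √(147.678³/(24·14.471)) = 96.298342
iter 1: u=0.766773  f(a)=+4.314e-01  f'(a)=-3.186e-01  a ← 96.298342 − (+4.314e-01/-3.186e-01) = 97.652459
iter 2: u=0.756141  f(a)=+9.268e-03  f'(a)=-3.050e-01  a ← 97.652459 − (+9.268e-03/-3.050e-01) = 97.682843
iter 3: u=0.755906  f(a)=+4.486e-06  f'(a)=-3.047e-01  a ← 97.682843 − (+4.486e-06/-3.047e-01) = 97.682858
iter 4: u=0.755905  f(a)=+1.052e-12  f'(a)=-3.047e-01  a ← 97.682858 − (+1.052e-12/-3.047e-01) = 97.682858
converged: |Δa| < 1e-12 after 4 iterations
sag = a·(cosh(S/(2a)) − 1) = 97.682858·(cosh(0.755905) − 1) = 29.262072
T_max/T_min = cosh(S/(2a)) = 1.299562

a=97.683 sag=29.262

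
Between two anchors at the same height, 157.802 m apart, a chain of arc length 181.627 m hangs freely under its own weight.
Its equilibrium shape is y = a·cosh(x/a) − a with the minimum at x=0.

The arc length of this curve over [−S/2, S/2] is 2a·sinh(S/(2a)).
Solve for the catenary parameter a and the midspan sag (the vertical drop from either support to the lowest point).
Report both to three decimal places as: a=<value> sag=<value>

a=84.714 sag=39.478

seed: a₀ = √(S³/(24(L−S))) = √(157.802³/(24·23.825)) = 82.898501
iter 1: u=0.951778  f(a)=+1.103e+00  f'(a)=-6.286e-01  a ← 82.898501 − (+1.103e+00/-6.286e-01) = 84.652770
iter 2: u=0.932055  f(a)=+3.597e-02  f'(a)=-5.882e-01  a ← 84.652770 − (+3.597e-02/-5.882e-01) = 84.713934
iter 3: u=0.931382  f(a)=+4.115e-05  f'(a)=-5.868e-01  a ← 84.713934 − (+4.115e-05/-5.868e-01) = 84.714004
iter 4: u=0.931381  f(a)=+5.400e-11  f'(a)=-5.868e-01  a ← 84.714004 − (+5.400e-11/-5.868e-01) = 84.714004
iter 5: u=0.931381  f(a)=-2.842e-14  f'(a)=-5.868e-01  a ← 84.714004 − (-2.842e-14/-5.868e-01) = 84.714004
converged: |Δa| < 1e-12 after 5 iterations
sag = a·(cosh(S/(2a)) − 1) = 84.714004·(cosh(0.931381) − 1) = 39.477599
T_max/T_min = cosh(S/(2a)) = 1.466010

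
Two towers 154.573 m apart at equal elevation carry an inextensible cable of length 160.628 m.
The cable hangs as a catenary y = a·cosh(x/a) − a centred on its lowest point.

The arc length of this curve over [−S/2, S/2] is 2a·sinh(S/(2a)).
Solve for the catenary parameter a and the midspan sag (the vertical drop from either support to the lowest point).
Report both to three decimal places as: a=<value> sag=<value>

a=160.346 sag=18.989

seed: a₀ = √(S³/(24(L−S))) = √(154.573³/(24·6.055)) = 159.418148
iter 1: u=0.484804  f(a)=+7.156e-02  f'(a)=-7.776e-02  a ← 159.418148 − (+7.156e-02/-7.776e-02) = 160.338317
iter 2: u=0.482021  f(a)=+6.243e-04  f'(a)=-7.641e-02  a ← 160.338317 − (+6.243e-04/-7.641e-02) = 160.346487
iter 3: u=0.481997  f(a)=+4.845e-08  f'(a)=-7.640e-02  a ← 160.346487 − (+4.845e-08/-7.640e-02) = 160.346487
iter 4: u=0.481997  f(a)=+2.842e-14  f'(a)=-7.640e-02  a ← 160.346487 − (+2.842e-14/-7.640e-02) = 160.346487
converged: |Δa| < 1e-12 after 4 iterations
sag = a·(cosh(S/(2a)) − 1) = 160.346487·(cosh(0.481997) − 1) = 18.989328
T_max/T_min = cosh(S/(2a)) = 1.118427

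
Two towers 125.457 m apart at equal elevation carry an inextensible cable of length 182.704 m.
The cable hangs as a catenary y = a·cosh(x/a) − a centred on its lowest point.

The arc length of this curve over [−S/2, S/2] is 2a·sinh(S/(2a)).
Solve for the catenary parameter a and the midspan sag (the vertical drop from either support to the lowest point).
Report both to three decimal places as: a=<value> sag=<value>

seed: a₀ = √(S³/(24(L−S))) = √(125.457³/(24·57.247)) = 37.910574
iter 1: u=1.654644  f(a)=+8.367e+00  f'(a)=-3.932e+00  a ← 37.910574 − (+8.367e+00/-3.932e+00) = 40.038586
iter 2: u=1.566701  f(a)=+7.562e-01  f'(a)=-3.251e+00  a ← 40.038586 − (+7.562e-01/-3.251e+00) = 40.271218
iter 3: u=1.557651  f(a)=+7.532e-03  f'(a)=-3.186e+00  a ← 40.271218 − (+7.532e-03/-3.186e+00) = 40.273582
iter 4: u=1.557559  f(a)=+7.637e-07  f'(a)=-3.186e+00  a ← 40.273582 − (+7.637e-07/-3.186e+00) = 40.273583
iter 5: u=1.557559  f(a)=+0.000e+00  f'(a)=-3.186e+00  a ← 40.273583 − (+0.000e+00/-3.186e+00) = 40.273583
converged: |Δa| < 1e-12 after 5 iterations
sag = a·(cosh(S/(2a)) − 1) = 40.273583·(cosh(1.557559) − 1) = 59.562029
T_max/T_min = cosh(S/(2a)) = 2.478935

a=40.274 sag=59.562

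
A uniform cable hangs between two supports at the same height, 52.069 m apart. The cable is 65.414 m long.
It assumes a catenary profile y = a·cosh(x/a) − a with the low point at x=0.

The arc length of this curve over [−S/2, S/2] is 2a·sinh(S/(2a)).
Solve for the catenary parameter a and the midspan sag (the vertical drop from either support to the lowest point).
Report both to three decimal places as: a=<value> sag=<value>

seed: a₀ = √(S³/(24(L−S))) = √(52.069³/(24·13.345)) = 20.994423
iter 1: u=1.240067  f(a)=+1.064e+00  f'(a)=-1.478e+00  a ← 20.994423 − (+1.064e+00/-1.478e+00) = 21.714706
iter 2: u=1.198934  f(a)=+5.723e-02  f'(a)=-1.323e+00  a ← 21.714706 − (+5.723e-02/-1.323e+00) = 21.757973
iter 3: u=1.196550  f(a)=+1.863e-04  f'(a)=-1.314e+00  a ← 21.757973 − (+1.863e-04/-1.314e+00) = 21.758115
iter 4: u=1.196542  f(a)=+1.987e-09  f'(a)=-1.314e+00  a ← 21.758115 − (+1.987e-09/-1.314e+00) = 21.758115
iter 5: u=1.196542  f(a)=+0.000e+00  f'(a)=-1.314e+00  a ← 21.758115 − (+0.000e+00/-1.314e+00) = 21.758115
converged: |Δa| < 1e-12 after 5 iterations
sag = a·(cosh(S/(2a)) − 1) = 21.758115·(cosh(1.196542) − 1) = 17.525004
T_max/T_min = cosh(S/(2a)) = 1.805447

a=21.758 sag=17.525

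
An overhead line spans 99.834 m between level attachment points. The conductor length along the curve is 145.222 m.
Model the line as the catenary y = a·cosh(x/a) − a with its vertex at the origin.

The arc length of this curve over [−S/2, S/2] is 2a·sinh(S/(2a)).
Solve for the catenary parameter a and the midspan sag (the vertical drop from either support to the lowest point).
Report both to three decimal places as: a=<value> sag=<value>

seed: a₀ = √(S³/(24(L−S))) = √(99.834³/(24·45.388)) = 30.223278
iter 1: u=1.651608  f(a)=+6.608e+00  f'(a)=-3.907e+00  a ← 30.223278 − (+6.608e+00/-3.907e+00) = 31.914734
iter 2: u=1.564074  f(a)=+5.953e-01  f'(a)=-3.232e+00  a ← 31.914734 − (+5.953e-01/-3.232e+00) = 32.098936
iter 3: u=1.555098  f(a)=+5.888e-03  f'(a)=-3.168e+00  a ← 32.098936 − (+5.888e-03/-3.168e+00) = 32.100795
iter 4: u=1.555008  f(a)=+5.886e-07  f'(a)=-3.168e+00  a ← 32.100795 − (+5.886e-07/-3.168e+00) = 32.100795
iter 5: u=1.555008  f(a)=+0.000e+00  f'(a)=-3.168e+00  a ← 32.100795 − (+0.000e+00/-3.168e+00) = 32.100795
converged: |Δa| < 1e-12 after 5 iterations
sag = a·(cosh(S/(2a)) − 1) = 32.100795·(cosh(1.555008) − 1) = 47.289496
T_max/T_min = cosh(S/(2a)) = 2.473157

a=32.101 sag=47.289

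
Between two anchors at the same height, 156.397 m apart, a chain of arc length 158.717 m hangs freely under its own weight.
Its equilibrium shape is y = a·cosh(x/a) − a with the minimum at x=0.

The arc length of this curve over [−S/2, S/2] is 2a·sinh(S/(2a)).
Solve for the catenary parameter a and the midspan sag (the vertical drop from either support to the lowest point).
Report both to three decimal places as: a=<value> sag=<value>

seed: a₀ = √(S³/(24(L−S))) = √(156.397³/(24·2.320)) = 262.115687
iter 1: u=0.298336  f(a)=+1.035e-02  f'(a)=-1.786e-02  a ← 262.115687 − (+1.035e-02/-1.786e-02) = 262.694988
iter 2: u=0.297678  f(a)=+3.440e-05  f'(a)=-1.774e-02  a ← 262.694988 − (+3.440e-05/-1.774e-02) = 262.696927
iter 3: u=0.297676  f(a)=+3.831e-10  f'(a)=-1.774e-02  a ← 262.696927 − (+3.831e-10/-1.774e-02) = 262.696927
iter 4: u=0.297676  f(a)=+2.842e-14  f'(a)=-1.774e-02  a ← 262.696927 − (+2.842e-14/-1.774e-02) = 262.696927
converged: |Δa| < 1e-12 after 4 iterations
sag = a·(cosh(S/(2a)) − 1) = 262.696927·(cosh(0.297676) − 1) = 11.725096
T_max/T_min = cosh(S/(2a)) = 1.044634

a=262.697 sag=11.725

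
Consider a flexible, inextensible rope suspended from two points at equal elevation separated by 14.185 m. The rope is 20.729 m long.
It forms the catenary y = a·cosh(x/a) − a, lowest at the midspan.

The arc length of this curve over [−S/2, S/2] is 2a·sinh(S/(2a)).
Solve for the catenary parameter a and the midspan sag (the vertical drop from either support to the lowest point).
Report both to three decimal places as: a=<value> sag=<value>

a=4.531 sag=6.780

seed: a₀ = √(S³/(24(L−S))) = √(14.185³/(24·6.544)) = 4.263014
iter 1: u=1.663729  f(a)=+9.677e-01  f'(a)=-4.008e+00  a ← 4.263014 − (+9.677e-01/-4.008e+00) = 4.504440
iter 2: u=1.574558  f(a)=+8.829e-02  f'(a)=-3.308e+00  a ← 4.504440 − (+8.829e-02/-3.308e+00) = 4.531135
iter 3: u=1.565281  f(a)=+8.980e-04  f'(a)=-3.241e+00  a ← 4.531135 − (+8.980e-04/-3.241e+00) = 4.531412
iter 4: u=1.565185  f(a)=+9.497e-08  f'(a)=-3.240e+00  a ← 4.531412 − (+9.497e-08/-3.240e+00) = 4.531412
iter 5: u=1.565185  f(a)=-3.553e-15  f'(a)=-3.240e+00  a ← 4.531412 − (-3.553e-15/-3.240e+00) = 4.531412
converged: |Δa| < 1e-12 after 5 iterations
sag = a·(cosh(S/(2a)) − 1) = 4.531412·(cosh(1.565185) − 1) = 6.780376
T_max/T_min = cosh(S/(2a)) = 2.496305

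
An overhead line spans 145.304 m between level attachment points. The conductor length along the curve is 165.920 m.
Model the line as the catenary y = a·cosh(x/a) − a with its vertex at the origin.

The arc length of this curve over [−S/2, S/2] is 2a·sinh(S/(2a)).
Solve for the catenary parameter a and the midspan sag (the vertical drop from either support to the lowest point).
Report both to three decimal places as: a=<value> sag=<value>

seed: a₀ = √(S³/(24(L−S))) = √(145.304³/(24·20.616)) = 78.742379
iter 1: u=0.922654  f(a)=+8.955e-01  f'(a)=-5.696e-01  a ← 78.742379 − (+8.955e-01/-5.696e-01) = 80.314593
iter 2: u=0.904593  f(a)=+2.752e-02  f'(a)=-5.351e-01  a ← 80.314593 − (+2.752e-02/-5.351e-01) = 80.366033
iter 3: u=0.904014  f(a)=+2.783e-05  f'(a)=-5.340e-01  a ← 80.366033 − (+2.783e-05/-5.340e-01) = 80.366085
iter 4: u=0.904013  f(a)=+2.854e-11  f'(a)=-5.340e-01  a ← 80.366085 − (+2.854e-11/-5.340e-01) = 80.366085
converged: |Δa| < 1e-12 after 4 iterations
sag = a·(cosh(S/(2a)) − 1) = 80.366085·(cosh(0.904013) − 1) = 35.137461
T_max/T_min = cosh(S/(2a)) = 1.437218

a=80.366 sag=35.137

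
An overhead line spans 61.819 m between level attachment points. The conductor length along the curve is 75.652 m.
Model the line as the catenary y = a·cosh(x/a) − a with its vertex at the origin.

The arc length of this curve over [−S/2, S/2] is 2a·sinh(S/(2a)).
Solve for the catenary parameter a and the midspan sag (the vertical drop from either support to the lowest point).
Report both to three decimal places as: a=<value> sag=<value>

seed: a₀ = √(S³/(24(L−S))) = √(61.819³/(24·13.833)) = 26.675904
iter 1: u=1.158705  f(a)=+9.589e-01  f'(a)=-1.183e+00  a ← 26.675904 − (+9.589e-01/-1.183e+00) = 27.486291
iter 2: u=1.124542  f(a)=+4.543e-02  f'(a)=-1.073e+00  a ← 27.486291 − (+4.543e-02/-1.073e+00) = 27.528609
iter 3: u=1.122814  f(a)=+1.132e-04  f'(a)=-1.068e+00  a ← 27.528609 − (+1.132e-04/-1.068e+00) = 27.528715
iter 4: u=1.122809  f(a)=+7.068e-10  f'(a)=-1.068e+00  a ← 27.528715 − (+7.068e-10/-1.068e+00) = 27.528715
iter 5: u=1.122809  f(a)=-1.421e-14  f'(a)=-1.068e+00  a ← 27.528715 − (-1.421e-14/-1.068e+00) = 27.528715
converged: |Δa| < 1e-12 after 5 iterations
sag = a·(cosh(S/(2a)) − 1) = 27.528715·(cosh(1.122809) − 1) = 19.254150
T_max/T_min = cosh(S/(2a)) = 1.699421

a=27.529 sag=19.254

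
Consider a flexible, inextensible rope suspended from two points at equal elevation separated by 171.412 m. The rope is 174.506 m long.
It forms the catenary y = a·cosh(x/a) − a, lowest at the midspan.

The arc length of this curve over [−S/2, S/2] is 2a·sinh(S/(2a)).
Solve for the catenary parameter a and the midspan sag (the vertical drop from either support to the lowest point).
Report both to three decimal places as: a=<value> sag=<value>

a=261.135 sag=14.191

seed: a₀ = √(S³/(24(L−S))) = √(171.412³/(24·3.094)) = 260.433026
iter 1: u=0.329090  f(a)=+1.680e-02  f'(a)=-2.402e-02  a ← 260.433026 − (+1.680e-02/-2.402e-02) = 261.132370
iter 2: u=0.328209  f(a)=+6.790e-05  f'(a)=-2.382e-02  a ← 261.132370 − (+6.790e-05/-2.382e-02) = 261.135220
iter 3: u=0.328205  f(a)=+1.120e-09  f'(a)=-2.382e-02  a ← 261.135220 − (+1.120e-09/-2.382e-02) = 261.135220
iter 4: u=0.328205  f(a)=-2.842e-14  f'(a)=-2.382e-02  a ← 261.135220 − (-2.842e-14/-2.382e-02) = 261.135220
converged: |Δa| < 1e-12 after 4 iterations
sag = a·(cosh(S/(2a)) − 1) = 261.135220·(cosh(0.328205) − 1) = 14.191294
T_max/T_min = cosh(S/(2a)) = 1.054345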